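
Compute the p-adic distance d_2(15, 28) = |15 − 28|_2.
d_2(15, 28) = 1

Step 1 — x − y = 15 − 28 = -13. Step 2 — v_2(-13) = 0 (factor: -13 = −(2^0 · 13); the sign does not affect v_p). Step 3 — |x − y|_2 = 2^{0} = 1.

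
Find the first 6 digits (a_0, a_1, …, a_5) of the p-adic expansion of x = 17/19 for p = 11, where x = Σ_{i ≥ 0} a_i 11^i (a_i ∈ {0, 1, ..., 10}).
(a_0, …, a_5) = (9, 1, 1, 8, 1, 1)

v_11(17/19) = 0 (numerator and denominator both coprime to 11), so x ∈ ℤ_11^×. Compute digits iteratively via a_i = x_i mod 11, x_{i+1} = (x_i − a_i)/11, with x_0 = x:
  x_0 = 17/19;  a_0 = 9;  x_1 = (x_0 − 9)/11 = -14/19
  x_1 = -14/19;  a_1 = 1;  x_2 = (x_1 − 1)/11 = -3/19
  x_2 = -3/19;  a_2 = 1;  x_3 = (x_2 − 1)/11 = -2/19
  x_3 = -2/19;  a_3 = 8;  x_4 = (x_3 − 8)/11 = -14/19
  x_4 = -14/19;  a_4 = 1;  x_5 = (x_4 − 1)/11 = -3/19
  x_5 = -3/19;  a_5 = 1;  x_6 = (x_5 − 1)/11 = -2/19
Digits: (9, 1, 1, 8, 1, 1).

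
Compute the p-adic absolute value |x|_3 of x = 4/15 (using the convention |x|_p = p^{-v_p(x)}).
|4/15|_3 = 3

Step 1 — compute v_3(x) by factoring powers of 3 out of the numerator and denominator: v_3(4/15) = -1. Step 2 — apply |x|_p = p^{-v_p(x)} = 3^{1} = 3.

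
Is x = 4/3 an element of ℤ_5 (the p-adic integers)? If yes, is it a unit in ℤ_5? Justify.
x ∈ ℤ_5^× (unit); v_5(x) = 0

ℤ_5 = {x ∈ ℚ_5 : v_5(x) ≥ 0} and ℤ_5^× = {x ∈ ℤ_5 : v_5(x) = 0}. Here v_5(4/3) = v_5(num) − v_5(den) = 0; compare against these criteria.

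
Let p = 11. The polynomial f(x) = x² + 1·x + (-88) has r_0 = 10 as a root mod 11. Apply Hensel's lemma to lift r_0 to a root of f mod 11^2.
r_1 = 32 (mod 121)

Hensel: r_{i+1} = r_i − f(r_i)·(f′(r_i))^{-1} mod 11^{i+2}, f′(x) = 2x + 1. Iterate:
  r_0 = 10 (mod 11)
  r_1 = 32 (mod 121)
Final: r = 32 satisfies f(r) ≡ 0 mod 11^2.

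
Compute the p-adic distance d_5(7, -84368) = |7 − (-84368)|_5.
d_5(7, -84368) = 1/3125

Step 1 — x − y = 7 − (-84368) = 84375. Step 2 — v_5(84375) = 5 (factor: 84375 = (5^5 · 27); the sign does not affect v_p). Step 3 — |x − y|_5 = 5^{-5} = 1/3125.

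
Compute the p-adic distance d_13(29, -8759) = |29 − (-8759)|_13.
d_13(29, -8759) = 1/2197

Step 1 — x − y = 29 − (-8759) = 8788. Step 2 — v_13(8788) = 3 (factor: 8788 = (13^3 · 4); the sign does not affect v_p). Step 3 — |x − y|_13 = 13^{-3} = 1/2197.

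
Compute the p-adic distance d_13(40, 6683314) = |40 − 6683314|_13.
d_13(40, 6683314) = 1/371293

Step 1 — x − y = 40 − 6683314 = -6683274. Step 2 — v_13(-6683274) = 5 (factor: -6683274 = −(13^5 · 18); the sign does not affect v_p). Step 3 — |x − y|_13 = 13^{-5} = 1/371293.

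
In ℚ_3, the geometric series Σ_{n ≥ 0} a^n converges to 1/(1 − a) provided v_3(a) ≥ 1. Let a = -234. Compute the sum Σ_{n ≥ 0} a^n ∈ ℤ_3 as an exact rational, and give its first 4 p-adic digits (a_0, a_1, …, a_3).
Σ a^n = 1/(1 − a) = 1/235;  first 4 digits = (1, 0, 1, 0)

v_3(a) = 2 ≥ 1, so the series converges in ℤ_3 to 1/(1 − a) = 1/(1 − (-234)) = 1/235. Expand this rational in ℤ_3: compute digits iteratively via d_i = x_i mod 3, x_{i+1} = (x_i − d_i)/3. The first 4 digits are (1, 0, 1, 0).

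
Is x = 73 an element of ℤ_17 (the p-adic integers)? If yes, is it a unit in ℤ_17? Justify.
x ∈ ℤ_17^× (unit); v_17(x) = 0

ℤ_17 = {x ∈ ℚ_17 : v_17(x) ≥ 0} and ℤ_17^× = {x ∈ ℤ_17 : v_17(x) = 0}. Here v_17(73) = v_17(num) − v_17(den) = 0; compare against these criteria.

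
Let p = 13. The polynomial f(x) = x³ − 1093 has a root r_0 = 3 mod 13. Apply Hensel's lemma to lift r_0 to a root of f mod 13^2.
r_1 = 55 (mod 169)

Hensel: r_{i+1} = r_i − f(r_i)/f′(r_i) mod 13^{i+2}, where f′(x) = 3x². Iterate:
  r_0 = 3 (mod 13)
  r_1 = 55 (mod 169)
Final: r = 55 with f(r) ≡ 0 mod 13^2.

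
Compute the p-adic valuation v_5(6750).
v_5(6750) = 3

v_5(n) is the largest exponent k such that 5^k divides n. Factor out: 6750 = 5^3 · 54. (Sign doesn't affect v_p.) So v_5(6750) = 3.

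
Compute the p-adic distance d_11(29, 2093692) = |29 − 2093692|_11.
d_11(29, 2093692) = 1/161051

Step 1 — x − y = 29 − 2093692 = -2093663. Step 2 — v_11(-2093663) = 5 (factor: -2093663 = −(11^5 · 13); the sign does not affect v_p). Step 3 — |x − y|_11 = 11^{-5} = 1/161051.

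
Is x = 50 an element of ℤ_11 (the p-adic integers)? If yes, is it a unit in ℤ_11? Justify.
x ∈ ℤ_11^× (unit); v_11(x) = 0

ℤ_11 = {x ∈ ℚ_11 : v_11(x) ≥ 0} and ℤ_11^× = {x ∈ ℤ_11 : v_11(x) = 0}. Here v_11(50) = v_11(num) − v_11(den) = 0; compare against these criteria.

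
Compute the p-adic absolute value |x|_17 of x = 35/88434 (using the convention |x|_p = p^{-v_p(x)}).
|35/88434|_17 = 4913

Step 1 — compute v_17(x) by factoring powers of 17 out of the numerator and denominator: v_17(35/88434) = -3. Step 2 — apply |x|_p = p^{-v_p(x)} = 17^{3} = 4913.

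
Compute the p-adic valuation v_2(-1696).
v_2(-1696) = 5

v_2(n) is the largest exponent k such that 2^k divides n. Factor out: -1696 = -2^5 · 53. (Sign doesn't affect v_p.) So v_2(-1696) = 5.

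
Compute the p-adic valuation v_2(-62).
v_2(-62) = 1

v_2(n) is the largest exponent k such that 2^k divides n. Factor out: -62 = -2^1 · 31. (Sign doesn't affect v_p.) So v_2(-62) = 1.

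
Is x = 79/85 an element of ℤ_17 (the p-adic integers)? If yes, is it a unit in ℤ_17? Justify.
x ∉ ℤ_17 (v_17(x) = -1 < 0)

ℤ_17 = {x ∈ ℚ_17 : v_17(x) ≥ 0} and ℤ_17^× = {x ∈ ℤ_17 : v_17(x) = 0}. Here v_17(79/85) = v_17(num) − v_17(den) = -1; compare against these criteria.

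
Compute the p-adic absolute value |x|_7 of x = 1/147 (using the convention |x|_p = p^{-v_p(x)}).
|1/147|_7 = 49

Step 1 — compute v_7(x) by factoring powers of 7 out of the numerator and denominator: v_7(1/147) = -2. Step 2 — apply |x|_p = p^{-v_p(x)} = 7^{2} = 49.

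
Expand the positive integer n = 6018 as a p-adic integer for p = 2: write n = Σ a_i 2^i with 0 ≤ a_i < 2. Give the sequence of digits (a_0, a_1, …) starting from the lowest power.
(a_0, a_1, …) = (0, 1, 0, 0, 0, 0, 0, 1, 1, 1, 1, 0, 1)

Repeated division by 2 gives the digits low-to-high: 6018 = 1·2^1 + 1·2^7 + 1·2^8 + 1·2^9 + 1·2^10 + 1·2^12. Digit sequence: (0, 1, 0, 0, 0, 0, 0, 1, 1, 1, 1, 0, 1).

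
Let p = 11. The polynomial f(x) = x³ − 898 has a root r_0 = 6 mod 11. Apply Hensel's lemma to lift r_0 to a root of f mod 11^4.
r_3 = 14548 (mod 14641)

Hensel: r_{i+1} = r_i − f(r_i)/f′(r_i) mod 11^{i+2}, where f′(x) = 3x². Iterate:
  r_0 = 6 (mod 11)
  r_1 = 28 (mod 121)
  r_2 = 1238 (mod 1331)
  r_3 = 14548 (mod 14641)
Final: r = 14548 with f(r) ≡ 0 mod 11^4.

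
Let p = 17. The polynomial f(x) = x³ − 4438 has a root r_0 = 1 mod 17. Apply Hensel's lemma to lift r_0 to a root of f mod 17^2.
r_1 = 35 (mod 289)

Hensel: r_{i+1} = r_i − f(r_i)/f′(r_i) mod 17^{i+2}, where f′(x) = 3x². Iterate:
  r_0 = 1 (mod 17)
  r_1 = 35 (mod 289)
Final: r = 35 with f(r) ≡ 0 mod 17^2.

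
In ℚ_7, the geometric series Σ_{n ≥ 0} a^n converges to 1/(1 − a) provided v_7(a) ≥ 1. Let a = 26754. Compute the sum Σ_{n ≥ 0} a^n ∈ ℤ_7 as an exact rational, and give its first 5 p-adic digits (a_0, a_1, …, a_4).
Σ a^n = 1/(1 − a) = -1/26753;  first 5 digits = (1, 0, 0, 1, 4)

v_7(a) = 3 ≥ 1, so the series converges in ℤ_7 to 1/(1 − a) = 1/(1 − 26754) = -1/26753. Expand this rational in ℤ_7: compute digits iteratively via d_i = x_i mod 7, x_{i+1} = (x_i − d_i)/7. The first 5 digits are (1, 0, 0, 1, 4).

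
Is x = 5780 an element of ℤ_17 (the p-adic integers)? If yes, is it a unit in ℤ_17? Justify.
x ∈ ℤ_17 but not a unit; v_17(x) = 2 > 0

ℤ_17 = {x ∈ ℚ_17 : v_17(x) ≥ 0} and ℤ_17^× = {x ∈ ℤ_17 : v_17(x) = 0}. Here v_17(5780) = v_17(num) − v_17(den) = 2; compare against these criteria.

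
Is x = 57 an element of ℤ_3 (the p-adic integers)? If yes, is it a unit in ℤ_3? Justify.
x ∈ ℤ_3 but not a unit; v_3(x) = 1 > 0

ℤ_3 = {x ∈ ℚ_3 : v_3(x) ≥ 0} and ℤ_3^× = {x ∈ ℤ_3 : v_3(x) = 0}. Here v_3(57) = v_3(num) − v_3(den) = 1; compare against these criteria.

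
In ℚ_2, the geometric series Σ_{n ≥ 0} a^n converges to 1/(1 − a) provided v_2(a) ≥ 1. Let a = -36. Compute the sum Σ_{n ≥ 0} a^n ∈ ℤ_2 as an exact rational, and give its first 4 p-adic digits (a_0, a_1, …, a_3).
Σ a^n = 1/(1 − a) = 1/37;  first 4 digits = (1, 0, 1, 1)

v_2(a) = 2 ≥ 1, so the series converges in ℤ_2 to 1/(1 − a) = 1/(1 − (-36)) = 1/37. Expand this rational in ℤ_2: compute digits iteratively via d_i = x_i mod 2, x_{i+1} = (x_i − d_i)/2. The first 4 digits are (1, 0, 1, 1).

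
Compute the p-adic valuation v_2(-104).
v_2(-104) = 3

v_2(n) is the largest exponent k such that 2^k divides n. Factor out: -104 = -2^3 · 13. (Sign doesn't affect v_p.) So v_2(-104) = 3.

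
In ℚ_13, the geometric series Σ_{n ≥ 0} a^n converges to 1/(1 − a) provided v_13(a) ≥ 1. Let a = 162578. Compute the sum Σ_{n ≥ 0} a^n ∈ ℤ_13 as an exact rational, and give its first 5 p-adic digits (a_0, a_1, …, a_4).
Σ a^n = 1/(1 − a) = -1/162577;  first 5 digits = (1, 0, 0, 9, 5)

v_13(a) = 3 ≥ 1, so the series converges in ℤ_13 to 1/(1 − a) = 1/(1 − 162578) = -1/162577. Expand this rational in ℤ_13: compute digits iteratively via d_i = x_i mod 13, x_{i+1} = (x_i − d_i)/13. The first 5 digits are (1, 0, 0, 9, 5).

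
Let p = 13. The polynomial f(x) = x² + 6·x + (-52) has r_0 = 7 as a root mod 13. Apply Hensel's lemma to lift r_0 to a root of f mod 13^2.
r_1 = 98 (mod 169)

Hensel: r_{i+1} = r_i − f(r_i)·(f′(r_i))^{-1} mod 13^{i+2}, f′(x) = 2x + 6. Iterate:
  r_0 = 7 (mod 13)
  r_1 = 98 (mod 169)
Final: r = 98 satisfies f(r) ≡ 0 mod 13^2.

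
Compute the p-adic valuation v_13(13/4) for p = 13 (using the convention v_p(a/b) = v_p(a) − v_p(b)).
v_13(13/4) = 1

Factor powers of 13 from the numerator and denominator of the reduced fraction: 13 = 13^1 · 1 and 4 = 13^0 · 4. Apply v_p(a/b) = v_p(a) − v_p(b): v_13(13/4) = 1 − 0 = 1.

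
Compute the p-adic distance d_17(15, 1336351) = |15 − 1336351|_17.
d_17(15, 1336351) = 1/83521

Step 1 — x − y = 15 − 1336351 = -1336336. Step 2 — v_17(-1336336) = 4 (factor: -1336336 = −(17^4 · 16); the sign does not affect v_p). Step 3 — |x − y|_17 = 17^{-4} = 1/83521.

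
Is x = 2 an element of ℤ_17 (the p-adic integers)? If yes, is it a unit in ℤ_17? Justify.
x ∈ ℤ_17^× (unit); v_17(x) = 0

ℤ_17 = {x ∈ ℚ_17 : v_17(x) ≥ 0} and ℤ_17^× = {x ∈ ℤ_17 : v_17(x) = 0}. Here v_17(2) = v_17(num) − v_17(den) = 0; compare against these criteria.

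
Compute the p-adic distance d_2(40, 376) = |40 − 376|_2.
d_2(40, 376) = 1/16

Step 1 — x − y = 40 − 376 = -336. Step 2 — v_2(-336) = 4 (factor: -336 = −(2^4 · 21); the sign does not affect v_p). Step 3 — |x − y|_2 = 2^{-4} = 1/16.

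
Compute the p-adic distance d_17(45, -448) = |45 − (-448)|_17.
d_17(45, -448) = 1/17

Step 1 — x − y = 45 − (-448) = 493. Step 2 — v_17(493) = 1 (factor: 493 = (17^1 · 29); the sign does not affect v_p). Step 3 — |x − y|_17 = 17^{-1} = 1/17.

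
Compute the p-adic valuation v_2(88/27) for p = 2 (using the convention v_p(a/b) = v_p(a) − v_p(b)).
v_2(88/27) = 3

Factor powers of 2 from the numerator and denominator of the reduced fraction: 88 = 2^3 · 11 and 27 = 2^0 · 27. Apply v_p(a/b) = v_p(a) − v_p(b): v_2(88/27) = 3 − 0 = 3.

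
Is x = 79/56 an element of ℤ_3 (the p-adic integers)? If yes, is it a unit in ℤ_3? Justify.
x ∈ ℤ_3^× (unit); v_3(x) = 0

ℤ_3 = {x ∈ ℚ_3 : v_3(x) ≥ 0} and ℤ_3^× = {x ∈ ℤ_3 : v_3(x) = 0}. Here v_3(79/56) = v_3(num) − v_3(den) = 0; compare against these criteria.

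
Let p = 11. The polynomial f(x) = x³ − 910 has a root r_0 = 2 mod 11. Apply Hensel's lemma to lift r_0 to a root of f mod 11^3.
r_2 = 783 (mod 1331)

Hensel: r_{i+1} = r_i − f(r_i)/f′(r_i) mod 11^{i+2}, where f′(x) = 3x². Iterate:
  r_0 = 2 (mod 11)
  r_1 = 57 (mod 121)
  r_2 = 783 (mod 1331)
Final: r = 783 with f(r) ≡ 0 mod 11^3.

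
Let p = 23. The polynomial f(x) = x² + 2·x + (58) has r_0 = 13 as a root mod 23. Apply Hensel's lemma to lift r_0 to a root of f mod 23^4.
r_3 = 81640 (mod 279841)

Hensel: r_{i+1} = r_i − f(r_i)·(f′(r_i))^{-1} mod 23^{i+2}, f′(x) = 2x + 2. Iterate:
  r_0 = 13 (mod 23)
  r_1 = 174 (mod 529)
  r_2 = 8638 (mod 12167)
  r_3 = 81640 (mod 279841)
Final: r = 81640 satisfies f(r) ≡ 0 mod 23^4.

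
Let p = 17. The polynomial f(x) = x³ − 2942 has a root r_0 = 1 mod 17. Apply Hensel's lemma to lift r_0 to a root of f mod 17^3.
r_2 = 2330 (mod 4913)

Hensel: r_{i+1} = r_i − f(r_i)/f′(r_i) mod 17^{i+2}, where f′(x) = 3x². Iterate:
  r_0 = 1 (mod 17)
  r_1 = 18 (mod 289)
  r_2 = 2330 (mod 4913)
Final: r = 2330 with f(r) ≡ 0 mod 17^3.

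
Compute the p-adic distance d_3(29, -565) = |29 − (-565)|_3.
d_3(29, -565) = 1/27

Step 1 — x − y = 29 − (-565) = 594. Step 2 — v_3(594) = 3 (factor: 594 = (3^3 · 22); the sign does not affect v_p). Step 3 — |x − y|_3 = 3^{-3} = 1/27.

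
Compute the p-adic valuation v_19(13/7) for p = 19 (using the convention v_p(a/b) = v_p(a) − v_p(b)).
v_19(13/7) = 0

Factor powers of 19 from the numerator and denominator of the reduced fraction: 13 = 19^0 · 13 and 7 = 19^0 · 7. Apply v_p(a/b) = v_p(a) − v_p(b): v_19(13/7) = 0 − 0 = 0.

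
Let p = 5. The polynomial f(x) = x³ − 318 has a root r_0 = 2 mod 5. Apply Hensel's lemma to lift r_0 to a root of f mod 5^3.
r_2 = 57 (mod 125)

Hensel: r_{i+1} = r_i − f(r_i)/f′(r_i) mod 5^{i+2}, where f′(x) = 3x². Iterate:
  r_0 = 2 (mod 5)
  r_1 = 7 (mod 25)
  r_2 = 57 (mod 125)
Final: r = 57 with f(r) ≡ 0 mod 5^3.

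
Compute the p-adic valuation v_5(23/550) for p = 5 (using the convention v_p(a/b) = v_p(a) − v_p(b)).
v_5(23/550) = -2

Factor powers of 5 from the numerator and denominator of the reduced fraction: 23 = 5^0 · 23 and 550 = 5^2 · 22. Apply v_p(a/b) = v_p(a) − v_p(b): v_5(23/550) = 0 − 2 = -2.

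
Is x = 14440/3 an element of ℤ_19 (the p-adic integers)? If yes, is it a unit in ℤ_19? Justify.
x ∈ ℤ_19 but not a unit; v_19(x) = 2 > 0

ℤ_19 = {x ∈ ℚ_19 : v_19(x) ≥ 0} and ℤ_19^× = {x ∈ ℤ_19 : v_19(x) = 0}. Here v_19(14440/3) = v_19(num) − v_19(den) = 2; compare against these criteria.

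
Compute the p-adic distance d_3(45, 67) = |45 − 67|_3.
d_3(45, 67) = 1

Step 1 — x − y = 45 − 67 = -22. Step 2 — v_3(-22) = 0 (factor: -22 = −(3^0 · 22); the sign does not affect v_p). Step 3 — |x − y|_3 = 3^{0} = 1.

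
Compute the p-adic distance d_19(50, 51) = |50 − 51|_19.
d_19(50, 51) = 1

Step 1 — x − y = 50 − 51 = -1. Step 2 — v_19(-1) = 0 (factor: -1 = −(19^0 · 1); the sign does not affect v_p). Step 3 — |x − y|_19 = 19^{0} = 1.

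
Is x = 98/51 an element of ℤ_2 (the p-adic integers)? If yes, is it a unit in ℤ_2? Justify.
x ∈ ℤ_2 but not a unit; v_2(x) = 1 > 0

ℤ_2 = {x ∈ ℚ_2 : v_2(x) ≥ 0} and ℤ_2^× = {x ∈ ℤ_2 : v_2(x) = 0}. Here v_2(98/51) = v_2(num) − v_2(den) = 1; compare against these criteria.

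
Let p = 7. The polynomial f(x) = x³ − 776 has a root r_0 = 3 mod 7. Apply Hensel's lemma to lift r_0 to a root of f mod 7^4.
r_3 = 1655 (mod 2401)

Hensel: r_{i+1} = r_i − f(r_i)/f′(r_i) mod 7^{i+2}, where f′(x) = 3x². Iterate:
  r_0 = 3 (mod 7)
  r_1 = 38 (mod 49)
  r_2 = 283 (mod 343)
  r_3 = 1655 (mod 2401)
Final: r = 1655 with f(r) ≡ 0 mod 7^4.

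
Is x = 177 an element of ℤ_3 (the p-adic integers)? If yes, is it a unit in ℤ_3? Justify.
x ∈ ℤ_3 but not a unit; v_3(x) = 1 > 0

ℤ_3 = {x ∈ ℚ_3 : v_3(x) ≥ 0} and ℤ_3^× = {x ∈ ℤ_3 : v_3(x) = 0}. Here v_3(177) = v_3(num) − v_3(den) = 1; compare against these criteria.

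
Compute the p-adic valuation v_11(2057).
v_11(2057) = 2

v_11(n) is the largest exponent k such that 11^k divides n. Factor out: 2057 = 11^2 · 17. (Sign doesn't affect v_p.) So v_11(2057) = 2.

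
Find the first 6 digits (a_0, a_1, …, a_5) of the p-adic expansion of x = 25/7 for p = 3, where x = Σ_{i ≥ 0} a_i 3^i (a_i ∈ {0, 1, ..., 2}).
(a_0, …, a_5) = (1, 0, 2, 2, 0, 1)

v_3(25/7) = 0 (numerator and denominator both coprime to 3), so x ∈ ℤ_3^×. Compute digits iteratively via a_i = x_i mod 3, x_{i+1} = (x_i − a_i)/3, with x_0 = x:
  x_0 = 25/7;  a_0 = 1;  x_1 = (x_0 − 1)/3 = 6/7
  x_1 = 6/7;  a_1 = 0;  x_2 = (x_1 − 0)/3 = 2/7
  x_2 = 2/7;  a_2 = 2;  x_3 = (x_2 − 2)/3 = -4/7
  x_3 = -4/7;  a_3 = 2;  x_4 = (x_3 − 2)/3 = -6/7
  x_4 = -6/7;  a_4 = 0;  x_5 = (x_4 − 0)/3 = -2/7
  x_5 = -2/7;  a_5 = 1;  x_6 = (x_5 − 1)/3 = -3/7
Digits: (1, 0, 2, 2, 0, 1).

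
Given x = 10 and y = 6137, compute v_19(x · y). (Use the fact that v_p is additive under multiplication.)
v_19(61370) = 2

v_p(x) = 0 (factor: 10 = 19^0 · 10); v_p(y) = 2 (factor: 6137 = 19^2 · 17). Additivity: v_p(xy) = v_p(x) + v_p(y) = 0 + 2 = 2. (Direct check: xy = 61370 = 19^2 · (170).)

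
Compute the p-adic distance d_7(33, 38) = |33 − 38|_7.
d_7(33, 38) = 1

Step 1 — x − y = 33 − 38 = -5. Step 2 — v_7(-5) = 0 (factor: -5 = −(7^0 · 5); the sign does not affect v_p). Step 3 — |x − y|_7 = 7^{0} = 1.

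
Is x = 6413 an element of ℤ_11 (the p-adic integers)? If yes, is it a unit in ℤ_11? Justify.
x ∈ ℤ_11 but not a unit; v_11(x) = 2 > 0

ℤ_11 = {x ∈ ℚ_11 : v_11(x) ≥ 0} and ℤ_11^× = {x ∈ ℤ_11 : v_11(x) = 0}. Here v_11(6413) = v_11(num) − v_11(den) = 2; compare against these criteria.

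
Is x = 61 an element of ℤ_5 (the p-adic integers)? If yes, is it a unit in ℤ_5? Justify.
x ∈ ℤ_5^× (unit); v_5(x) = 0

ℤ_5 = {x ∈ ℚ_5 : v_5(x) ≥ 0} and ℤ_5^× = {x ∈ ℤ_5 : v_5(x) = 0}. Here v_5(61) = v_5(num) − v_5(den) = 0; compare against these criteria.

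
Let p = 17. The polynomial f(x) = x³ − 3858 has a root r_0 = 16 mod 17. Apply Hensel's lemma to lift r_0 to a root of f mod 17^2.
r_1 = 33 (mod 289)

Hensel: r_{i+1} = r_i − f(r_i)/f′(r_i) mod 17^{i+2}, where f′(x) = 3x². Iterate:
  r_0 = 16 (mod 17)
  r_1 = 33 (mod 289)
Final: r = 33 with f(r) ≡ 0 mod 17^2.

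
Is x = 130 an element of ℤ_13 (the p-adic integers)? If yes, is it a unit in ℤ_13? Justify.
x ∈ ℤ_13 but not a unit; v_13(x) = 1 > 0

ℤ_13 = {x ∈ ℚ_13 : v_13(x) ≥ 0} and ℤ_13^× = {x ∈ ℤ_13 : v_13(x) = 0}. Here v_13(130) = v_13(num) − v_13(den) = 1; compare against these criteria.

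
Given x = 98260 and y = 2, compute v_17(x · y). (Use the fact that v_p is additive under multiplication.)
v_17(196520) = 3

v_p(x) = 3 (factor: 98260 = 17^3 · 20); v_p(y) = 0 (factor: 2 = 17^0 · 2). Additivity: v_p(xy) = v_p(x) + v_p(y) = 3 + 0 = 3. (Direct check: xy = 196520 = 17^3 · (40).)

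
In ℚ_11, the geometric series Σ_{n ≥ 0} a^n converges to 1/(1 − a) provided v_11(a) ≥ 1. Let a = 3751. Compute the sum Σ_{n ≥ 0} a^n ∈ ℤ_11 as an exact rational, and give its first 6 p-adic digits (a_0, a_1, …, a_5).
Σ a^n = 1/(1 − a) = -1/3750;  first 6 digits = (1, 0, 9, 2, 4, 10)

v_11(a) = 2 ≥ 1, so the series converges in ℤ_11 to 1/(1 − a) = 1/(1 − 3751) = -1/3750. Expand this rational in ℤ_11: compute digits iteratively via d_i = x_i mod 11, x_{i+1} = (x_i − d_i)/11. The first 6 digits are (1, 0, 9, 2, 4, 10).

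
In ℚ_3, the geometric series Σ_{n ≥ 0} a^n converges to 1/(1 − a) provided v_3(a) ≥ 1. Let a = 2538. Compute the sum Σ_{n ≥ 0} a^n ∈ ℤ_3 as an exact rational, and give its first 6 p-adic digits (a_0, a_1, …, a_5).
Σ a^n = 1/(1 − a) = -1/2537;  first 6 digits = (1, 0, 0, 1, 1, 1)

v_3(a) = 3 ≥ 1, so the series converges in ℤ_3 to 1/(1 − a) = 1/(1 − 2538) = -1/2537. Expand this rational in ℤ_3: compute digits iteratively via d_i = x_i mod 3, x_{i+1} = (x_i − d_i)/3. The first 6 digits are (1, 0, 0, 1, 1, 1).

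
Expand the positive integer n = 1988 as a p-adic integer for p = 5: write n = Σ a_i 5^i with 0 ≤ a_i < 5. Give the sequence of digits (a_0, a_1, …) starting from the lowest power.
(a_0, a_1, …) = (3, 2, 4, 0, 3)

Repeated division by 5 gives the digits low-to-high: 1988 = 3 + 2·5^1 + 4·5^2 + 3·5^4. Digit sequence: (3, 2, 4, 0, 3).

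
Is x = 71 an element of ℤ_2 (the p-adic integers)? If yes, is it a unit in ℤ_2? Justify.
x ∈ ℤ_2^× (unit); v_2(x) = 0

ℤ_2 = {x ∈ ℚ_2 : v_2(x) ≥ 0} and ℤ_2^× = {x ∈ ℤ_2 : v_2(x) = 0}. Here v_2(71) = v_2(num) − v_2(den) = 0; compare against these criteria.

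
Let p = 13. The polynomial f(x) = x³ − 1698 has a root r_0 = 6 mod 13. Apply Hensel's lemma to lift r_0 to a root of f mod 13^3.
r_2 = 1644 (mod 2197)

Hensel: r_{i+1} = r_i − f(r_i)/f′(r_i) mod 13^{i+2}, where f′(x) = 3x². Iterate:
  r_0 = 6 (mod 13)
  r_1 = 123 (mod 169)
  r_2 = 1644 (mod 2197)
Final: r = 1644 with f(r) ≡ 0 mod 13^3.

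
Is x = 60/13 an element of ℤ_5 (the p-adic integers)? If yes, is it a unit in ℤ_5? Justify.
x ∈ ℤ_5 but not a unit; v_5(x) = 1 > 0

ℤ_5 = {x ∈ ℚ_5 : v_5(x) ≥ 0} and ℤ_5^× = {x ∈ ℤ_5 : v_5(x) = 0}. Here v_5(60/13) = v_5(num) − v_5(den) = 1; compare against these criteria.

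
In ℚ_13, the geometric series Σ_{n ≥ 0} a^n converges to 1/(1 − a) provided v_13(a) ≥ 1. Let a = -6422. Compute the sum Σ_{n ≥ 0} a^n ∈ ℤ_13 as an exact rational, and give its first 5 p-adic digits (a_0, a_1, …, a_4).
Σ a^n = 1/(1 − a) = 1/6423;  first 5 digits = (1, 0, 1, 10, 0)

v_13(a) = 2 ≥ 1, so the series converges in ℤ_13 to 1/(1 − a) = 1/(1 − (-6422)) = 1/6423. Expand this rational in ℤ_13: compute digits iteratively via d_i = x_i mod 13, x_{i+1} = (x_i − d_i)/13. The first 5 digits are (1, 0, 1, 10, 0).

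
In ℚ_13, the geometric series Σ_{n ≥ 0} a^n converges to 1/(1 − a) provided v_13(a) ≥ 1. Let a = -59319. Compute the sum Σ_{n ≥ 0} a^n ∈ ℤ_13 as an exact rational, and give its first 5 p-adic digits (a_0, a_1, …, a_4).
Σ a^n = 1/(1 − a) = 1/59320;  first 5 digits = (1, 0, 0, 12, 10)

v_13(a) = 3 ≥ 1, so the series converges in ℤ_13 to 1/(1 − a) = 1/(1 − (-59319)) = 1/59320. Expand this rational in ℤ_13: compute digits iteratively via d_i = x_i mod 13, x_{i+1} = (x_i − d_i)/13. The first 5 digits are (1, 0, 0, 12, 10).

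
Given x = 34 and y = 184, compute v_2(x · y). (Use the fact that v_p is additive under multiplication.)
v_2(6256) = 4

v_p(x) = 1 (factor: 34 = 2^1 · 17); v_p(y) = 3 (factor: 184 = 2^3 · 23). Additivity: v_p(xy) = v_p(x) + v_p(y) = 1 + 3 = 4. (Direct check: xy = 6256 = 2^4 · (391).)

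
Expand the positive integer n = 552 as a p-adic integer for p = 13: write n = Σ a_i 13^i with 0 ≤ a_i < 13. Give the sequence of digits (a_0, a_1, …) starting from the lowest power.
(a_0, a_1, …) = (6, 3, 3)

Repeated division by 13 gives the digits low-to-high: 552 = 6 + 3·13^1 + 3·13^2. Digit sequence: (6, 3, 3).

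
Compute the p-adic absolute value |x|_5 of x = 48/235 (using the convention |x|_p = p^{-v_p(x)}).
|48/235|_5 = 5

Step 1 — compute v_5(x) by factoring powers of 5 out of the numerator and denominator: v_5(48/235) = -1. Step 2 — apply |x|_p = p^{-v_p(x)} = 5^{1} = 5.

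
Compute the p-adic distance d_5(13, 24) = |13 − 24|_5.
d_5(13, 24) = 1

Step 1 — x − y = 13 − 24 = -11. Step 2 — v_5(-11) = 0 (factor: -11 = −(5^0 · 11); the sign does not affect v_p). Step 3 — |x − y|_5 = 5^{0} = 1.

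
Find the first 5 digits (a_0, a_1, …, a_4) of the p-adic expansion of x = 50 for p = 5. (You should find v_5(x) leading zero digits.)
(a_0, …, a_4) = (0, 0, 2, 0, 0)

v_5(50) = 2, so a_0 = ... = a_1 = 0. Factor out: x = 5^2 · u with u = 2 a unit in ℤ_5. Expand u iteratively via a_{v+i} = u_i mod 5, u_{i+1} = (u_i − a_{v+i})/5:
  u_0 = 2;  a_2 = 2;  u_1 = (u_0 − 2)/5 = 0
  u_1 = 0;  a_3 = 0;  u_2 = (u_1 − 0)/5 = 0
  u_2 = 0;  a_4 = 0;  u_3 = (u_2 − 0)/5 = 0
Digits: (0, 0, 2, 0, 0).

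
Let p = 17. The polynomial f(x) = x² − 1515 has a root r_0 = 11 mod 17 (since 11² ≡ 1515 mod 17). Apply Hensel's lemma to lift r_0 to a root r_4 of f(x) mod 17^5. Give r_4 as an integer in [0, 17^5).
r_4 = 395584 (mod 1419857)

Hensel's recurrence: r_{i+1} = r_i − f(r_i)·(f′(r_i))^{-1} mod 17^{i+2}, with f′(x) = 2x. Iterate:
  r_0 = 11 (mod 17)
  r_1 = 232 (mod 289)
  r_2 = 2544 (mod 4913)
  r_3 = 61500 (mod 83521)
  r_4 = 395584 (mod 1419857)
Final: r_4 = 395584, and one checks f(r_4) ≡ 0 mod 17^5.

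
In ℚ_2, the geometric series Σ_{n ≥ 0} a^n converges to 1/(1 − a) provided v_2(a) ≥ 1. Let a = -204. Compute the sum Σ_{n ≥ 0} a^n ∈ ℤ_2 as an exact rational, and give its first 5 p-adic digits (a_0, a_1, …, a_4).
Σ a^n = 1/(1 − a) = 1/205;  first 5 digits = (1, 0, 1, 0, 0)

v_2(a) = 2 ≥ 1, so the series converges in ℤ_2 to 1/(1 − a) = 1/(1 − (-204)) = 1/205. Expand this rational in ℤ_2: compute digits iteratively via d_i = x_i mod 2, x_{i+1} = (x_i − d_i)/2. The first 5 digits are (1, 0, 1, 0, 0).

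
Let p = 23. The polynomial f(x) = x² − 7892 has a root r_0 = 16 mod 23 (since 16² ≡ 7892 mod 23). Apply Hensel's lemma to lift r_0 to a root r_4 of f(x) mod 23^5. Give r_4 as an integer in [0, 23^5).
r_4 = 1583221 (mod 6436343)

Hensel's recurrence: r_{i+1} = r_i − f(r_i)·(f′(r_i))^{-1} mod 23^{i+2}, with f′(x) = 2x. Iterate:
  r_0 = 16 (mod 23)
  r_1 = 453 (mod 529)
  r_2 = 1511 (mod 12167)
  r_3 = 184016 (mod 279841)
  r_4 = 1583221 (mod 6436343)
Final: r_4 = 1583221, and one checks f(r_4) ≡ 0 mod 23^5.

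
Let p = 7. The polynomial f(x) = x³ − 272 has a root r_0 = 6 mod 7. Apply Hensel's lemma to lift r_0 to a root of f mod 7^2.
r_1 = 41 (mod 49)

Hensel: r_{i+1} = r_i − f(r_i)/f′(r_i) mod 7^{i+2}, where f′(x) = 3x². Iterate:
  r_0 = 6 (mod 7)
  r_1 = 41 (mod 49)
Final: r = 41 with f(r) ≡ 0 mod 7^2.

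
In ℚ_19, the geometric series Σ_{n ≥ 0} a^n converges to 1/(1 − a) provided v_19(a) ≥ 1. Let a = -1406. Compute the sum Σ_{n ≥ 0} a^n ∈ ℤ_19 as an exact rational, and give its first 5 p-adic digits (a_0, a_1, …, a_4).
Σ a^n = 1/(1 − a) = 1/1407;  first 5 digits = (1, 2, 0, 11, 2)

v_19(a) = 1 ≥ 1, so the series converges in ℤ_19 to 1/(1 − a) = 1/(1 − (-1406)) = 1/1407. Expand this rational in ℤ_19: compute digits iteratively via d_i = x_i mod 19, x_{i+1} = (x_i − d_i)/19. The first 5 digits are (1, 2, 0, 11, 2).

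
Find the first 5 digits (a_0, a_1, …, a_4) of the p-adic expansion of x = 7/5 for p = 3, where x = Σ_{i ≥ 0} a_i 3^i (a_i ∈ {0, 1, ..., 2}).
(a_0, …, a_4) = (2, 1, 2, 1, 0)

v_3(7/5) = 0 (numerator and denominator both coprime to 3), so x ∈ ℤ_3^×. Compute digits iteratively via a_i = x_i mod 3, x_{i+1} = (x_i − a_i)/3, with x_0 = x:
  x_0 = 7/5;  a_0 = 2;  x_1 = (x_0 − 2)/3 = -1/5
  x_1 = -1/5;  a_1 = 1;  x_2 = (x_1 − 1)/3 = -2/5
  x_2 = -2/5;  a_2 = 2;  x_3 = (x_2 − 2)/3 = -4/5
  x_3 = -4/5;  a_3 = 1;  x_4 = (x_3 − 1)/3 = -3/5
  x_4 = -3/5;  a_4 = 0;  x_5 = (x_4 − 0)/3 = -1/5
Digits: (2, 1, 2, 1, 0).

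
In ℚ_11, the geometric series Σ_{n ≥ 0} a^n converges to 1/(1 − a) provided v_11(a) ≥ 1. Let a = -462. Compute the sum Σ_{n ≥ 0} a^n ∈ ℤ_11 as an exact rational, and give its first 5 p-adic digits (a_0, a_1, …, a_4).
Σ a^n = 1/(1 − a) = 1/463;  first 5 digits = (1, 2, 0, 3, 5)

v_11(a) = 1 ≥ 1, so the series converges in ℤ_11 to 1/(1 − a) = 1/(1 − (-462)) = 1/463. Expand this rational in ℤ_11: compute digits iteratively via d_i = x_i mod 11, x_{i+1} = (x_i − d_i)/11. The first 5 digits are (1, 2, 0, 3, 5).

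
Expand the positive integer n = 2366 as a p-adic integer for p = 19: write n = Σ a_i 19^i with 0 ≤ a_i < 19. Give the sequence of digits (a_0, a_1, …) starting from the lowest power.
(a_0, a_1, …) = (10, 10, 6)

Repeated division by 19 gives the digits low-to-high: 2366 = 10 + 10·19^1 + 6·19^2. Digit sequence: (10, 10, 6).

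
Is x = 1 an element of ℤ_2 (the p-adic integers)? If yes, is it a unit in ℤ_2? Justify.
x ∈ ℤ_2^× (unit); v_2(x) = 0

ℤ_2 = {x ∈ ℚ_2 : v_2(x) ≥ 0} and ℤ_2^× = {x ∈ ℤ_2 : v_2(x) = 0}. Here v_2(1) = v_2(num) − v_2(den) = 0; compare against these criteria.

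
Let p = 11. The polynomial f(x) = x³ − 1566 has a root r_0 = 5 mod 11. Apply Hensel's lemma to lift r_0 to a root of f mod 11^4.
r_3 = 9872 (mod 14641)

Hensel: r_{i+1} = r_i − f(r_i)/f′(r_i) mod 11^{i+2}, where f′(x) = 3x². Iterate:
  r_0 = 5 (mod 11)
  r_1 = 71 (mod 121)
  r_2 = 555 (mod 1331)
  r_3 = 9872 (mod 14641)
Final: r = 9872 with f(r) ≡ 0 mod 11^4.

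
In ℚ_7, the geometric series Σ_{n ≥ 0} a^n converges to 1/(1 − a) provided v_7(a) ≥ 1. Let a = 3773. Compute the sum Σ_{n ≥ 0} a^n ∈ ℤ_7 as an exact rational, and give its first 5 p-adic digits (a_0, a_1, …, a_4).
Σ a^n = 1/(1 − a) = -1/3772;  first 5 digits = (1, 0, 0, 4, 1)

v_7(a) = 3 ≥ 1, so the series converges in ℤ_7 to 1/(1 − a) = 1/(1 − 3773) = -1/3772. Expand this rational in ℤ_7: compute digits iteratively via d_i = x_i mod 7, x_{i+1} = (x_i − d_i)/7. The first 5 digits are (1, 0, 0, 4, 1).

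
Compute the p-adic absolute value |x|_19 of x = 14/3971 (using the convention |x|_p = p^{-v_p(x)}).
|14/3971|_19 = 361

Step 1 — compute v_19(x) by factoring powers of 19 out of the numerator and denominator: v_19(14/3971) = -2. Step 2 — apply |x|_p = p^{-v_p(x)} = 19^{2} = 361.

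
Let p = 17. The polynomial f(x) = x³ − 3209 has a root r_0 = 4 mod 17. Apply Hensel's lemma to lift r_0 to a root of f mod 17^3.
r_2 = 208 (mod 4913)

Hensel: r_{i+1} = r_i − f(r_i)/f′(r_i) mod 17^{i+2}, where f′(x) = 3x². Iterate:
  r_0 = 4 (mod 17)
  r_1 = 208 (mod 289)
  r_2 = 208 (mod 4913)
Final: r = 208 with f(r) ≡ 0 mod 17^3.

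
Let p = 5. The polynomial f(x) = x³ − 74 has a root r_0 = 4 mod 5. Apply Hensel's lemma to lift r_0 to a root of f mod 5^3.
r_2 = 24 (mod 125)

Hensel: r_{i+1} = r_i − f(r_i)/f′(r_i) mod 5^{i+2}, where f′(x) = 3x². Iterate:
  r_0 = 4 (mod 5)
  r_1 = 24 (mod 25)
  r_2 = 24 (mod 125)
Final: r = 24 with f(r) ≡ 0 mod 5^3.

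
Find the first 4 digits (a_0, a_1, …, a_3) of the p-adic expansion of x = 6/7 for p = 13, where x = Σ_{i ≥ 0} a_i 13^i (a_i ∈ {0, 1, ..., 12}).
(a_0, …, a_3) = (12, 1, 11, 1)

v_13(6/7) = 0 (numerator and denominator both coprime to 13), so x ∈ ℤ_13^×. Compute digits iteratively via a_i = x_i mod 13, x_{i+1} = (x_i − a_i)/13, with x_0 = x:
  x_0 = 6/7;  a_0 = 12;  x_1 = (x_0 − 12)/13 = -6/7
  x_1 = -6/7;  a_1 = 1;  x_2 = (x_1 − 1)/13 = -1/7
  x_2 = -1/7;  a_2 = 11;  x_3 = (x_2 − 11)/13 = -6/7
  x_3 = -6/7;  a_3 = 1;  x_4 = (x_3 − 1)/13 = -1/7
Digits: (12, 1, 11, 1).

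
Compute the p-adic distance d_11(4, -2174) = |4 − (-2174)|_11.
d_11(4, -2174) = 1/121

Step 1 — x − y = 4 − (-2174) = 2178. Step 2 — v_11(2178) = 2 (factor: 2178 = (11^2 · 18); the sign does not affect v_p). Step 3 — |x − y|_11 = 11^{-2} = 1/121.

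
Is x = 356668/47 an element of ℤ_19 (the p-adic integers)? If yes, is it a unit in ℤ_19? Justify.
x ∈ ℤ_19 but not a unit; v_19(x) = 3 > 0

ℤ_19 = {x ∈ ℚ_19 : v_19(x) ≥ 0} and ℤ_19^× = {x ∈ ℤ_19 : v_19(x) = 0}. Here v_19(356668/47) = v_19(num) − v_19(den) = 3; compare against these criteria.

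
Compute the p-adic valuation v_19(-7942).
v_19(-7942) = 2

v_19(n) is the largest exponent k such that 19^k divides n. Factor out: -7942 = -19^2 · 22. (Sign doesn't affect v_p.) So v_19(-7942) = 2.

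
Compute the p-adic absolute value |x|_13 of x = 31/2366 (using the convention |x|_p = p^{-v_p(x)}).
|31/2366|_13 = 169

Step 1 — compute v_13(x) by factoring powers of 13 out of the numerator and denominator: v_13(31/2366) = -2. Step 2 — apply |x|_p = p^{-v_p(x)} = 13^{2} = 169.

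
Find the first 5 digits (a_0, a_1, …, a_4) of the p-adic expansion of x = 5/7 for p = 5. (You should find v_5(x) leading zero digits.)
(a_0, …, a_4) = (0, 3, 3, 0, 2)

v_5(5/7) = 1, so a_0 = ... = a_0 = 0. Factor out: x = 5^1 · u with u = 1/7 a unit in ℤ_5. Expand u iteratively via a_{v+i} = u_i mod 5, u_{i+1} = (u_i − a_{v+i})/5:
  u_0 = 1/7;  a_1 = 3;  u_1 = (u_0 − 3)/5 = -4/7
  u_1 = -4/7;  a_2 = 3;  u_2 = (u_1 − 3)/5 = -5/7
  u_2 = -5/7;  a_3 = 0;  u_3 = (u_2 − 0)/5 = -1/7
  u_3 = -1/7;  a_4 = 2;  u_4 = (u_3 − 2)/5 = -3/7
Digits: (0, 3, 3, 0, 2).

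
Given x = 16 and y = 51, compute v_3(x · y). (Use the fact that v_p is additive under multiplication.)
v_3(816) = 1

v_p(x) = 0 (factor: 16 = 3^0 · 16); v_p(y) = 1 (factor: 51 = 3^1 · 17). Additivity: v_p(xy) = v_p(x) + v_p(y) = 0 + 1 = 1. (Direct check: xy = 816 = 3^1 · (272).)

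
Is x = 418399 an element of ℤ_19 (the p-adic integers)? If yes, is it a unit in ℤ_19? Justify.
x ∈ ℤ_19 but not a unit; v_19(x) = 3 > 0

ℤ_19 = {x ∈ ℚ_19 : v_19(x) ≥ 0} and ℤ_19^× = {x ∈ ℤ_19 : v_19(x) = 0}. Here v_19(418399) = v_19(num) − v_19(den) = 3; compare against these criteria.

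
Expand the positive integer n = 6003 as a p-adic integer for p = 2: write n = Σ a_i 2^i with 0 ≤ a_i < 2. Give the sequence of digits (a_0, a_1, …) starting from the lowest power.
(a_0, a_1, …) = (1, 1, 0, 0, 1, 1, 1, 0, 1, 1, 1, 0, 1)

Repeated division by 2 gives the digits low-to-high: 6003 = 1 + 1·2^1 + 1·2^4 + 1·2^5 + 1·2^6 + 1·2^8 + 1·2^9 + 1·2^10 + 1·2^12. Digit sequence: (1, 1, 0, 0, 1, 1, 1, 0, 1, 1, 1, 0, 1).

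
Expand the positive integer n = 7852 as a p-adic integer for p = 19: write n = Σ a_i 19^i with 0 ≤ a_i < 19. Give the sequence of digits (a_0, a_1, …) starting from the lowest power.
(a_0, a_1, …) = (5, 14, 2, 1)

Repeated division by 19 gives the digits low-to-high: 7852 = 5 + 14·19^1 + 2·19^2 + 1·19^3. Digit sequence: (5, 14, 2, 1).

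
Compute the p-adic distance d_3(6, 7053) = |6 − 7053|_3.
d_3(6, 7053) = 1/243

Step 1 — x − y = 6 − 7053 = -7047. Step 2 — v_3(-7047) = 5 (factor: -7047 = −(3^5 · 29); the sign does not affect v_p). Step 3 — |x − y|_3 = 3^{-5} = 1/243.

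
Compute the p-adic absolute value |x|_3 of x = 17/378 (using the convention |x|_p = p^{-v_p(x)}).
|17/378|_3 = 27

Step 1 — compute v_3(x) by factoring powers of 3 out of the numerator and denominator: v_3(17/378) = -3. Step 2 — apply |x|_p = p^{-v_p(x)} = 3^{3} = 27.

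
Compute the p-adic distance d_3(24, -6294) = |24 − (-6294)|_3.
d_3(24, -6294) = 1/243

Step 1 — x − y = 24 − (-6294) = 6318. Step 2 — v_3(6318) = 5 (factor: 6318 = (3^5 · 26); the sign does not affect v_p). Step 3 — |x − y|_3 = 3^{-5} = 1/243.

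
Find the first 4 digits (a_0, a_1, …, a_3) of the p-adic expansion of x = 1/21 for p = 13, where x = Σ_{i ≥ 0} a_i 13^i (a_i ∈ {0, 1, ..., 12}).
(a_0, …, a_3) = (5, 12, 4, 12)

v_13(1/21) = 0 (numerator and denominator both coprime to 13), so x ∈ ℤ_13^×. Compute digits iteratively via a_i = x_i mod 13, x_{i+1} = (x_i − a_i)/13, with x_0 = x:
  x_0 = 1/21;  a_0 = 5;  x_1 = (x_0 − 5)/13 = -8/21
  x_1 = -8/21;  a_1 = 12;  x_2 = (x_1 − 12)/13 = -20/21
  x_2 = -20/21;  a_2 = 4;  x_3 = (x_2 − 4)/13 = -8/21
  x_3 = -8/21;  a_3 = 12;  x_4 = (x_3 − 12)/13 = -20/21
Digits: (5, 12, 4, 12).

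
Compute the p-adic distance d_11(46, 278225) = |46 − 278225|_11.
d_11(46, 278225) = 1/14641

Step 1 — x − y = 46 − 278225 = -278179. Step 2 — v_11(-278179) = 4 (factor: -278179 = −(11^4 · 19); the sign does not affect v_p). Step 3 — |x − y|_11 = 11^{-4} = 1/14641.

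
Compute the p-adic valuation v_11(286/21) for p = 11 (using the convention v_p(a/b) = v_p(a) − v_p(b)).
v_11(286/21) = 1

Factor powers of 11 from the numerator and denominator of the reduced fraction: 286 = 11^1 · 26 and 21 = 11^0 · 21. Apply v_p(a/b) = v_p(a) − v_p(b): v_11(286/21) = 1 − 0 = 1.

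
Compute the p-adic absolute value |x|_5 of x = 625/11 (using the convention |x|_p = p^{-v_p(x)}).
|625/11|_5 = 1/625

Step 1 — compute v_5(x) by factoring powers of 5 out of the numerator and denominator: v_5(625/11) = 4. Step 2 — apply |x|_p = p^{-v_p(x)} = 5^{-4} = 1/625.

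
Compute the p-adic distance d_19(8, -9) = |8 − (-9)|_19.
d_19(8, -9) = 1

Step 1 — x − y = 8 − (-9) = 17. Step 2 — v_19(17) = 0 (factor: 17 = (19^0 · 17); the sign does not affect v_p). Step 3 — |x − y|_19 = 19^{0} = 1.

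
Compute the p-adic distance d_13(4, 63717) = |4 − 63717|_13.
d_13(4, 63717) = 1/2197

Step 1 — x − y = 4 − 63717 = -63713. Step 2 — v_13(-63713) = 3 (factor: -63713 = −(13^3 · 29); the sign does not affect v_p). Step 3 — |x − y|_13 = 13^{-3} = 1/2197.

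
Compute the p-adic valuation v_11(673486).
v_11(673486) = 4

v_11(n) is the largest exponent k such that 11^k divides n. Factor out: 673486 = 11^4 · 46. (Sign doesn't affect v_p.) So v_11(673486) = 4.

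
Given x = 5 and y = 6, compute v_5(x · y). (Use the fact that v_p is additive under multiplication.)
v_5(30) = 1

v_p(x) = 1 (factor: 5 = 5^1 · 1); v_p(y) = 0 (factor: 6 = 5^0 · 6). Additivity: v_p(xy) = v_p(x) + v_p(y) = 1 + 0 = 1. (Direct check: xy = 30 = 5^1 · (6).)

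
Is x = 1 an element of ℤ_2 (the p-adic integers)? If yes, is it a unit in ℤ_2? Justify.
x ∈ ℤ_2^× (unit); v_2(x) = 0

ℤ_2 = {x ∈ ℚ_2 : v_2(x) ≥ 0} and ℤ_2^× = {x ∈ ℤ_2 : v_2(x) = 0}. Here v_2(1) = v_2(num) − v_2(den) = 0; compare against these criteria.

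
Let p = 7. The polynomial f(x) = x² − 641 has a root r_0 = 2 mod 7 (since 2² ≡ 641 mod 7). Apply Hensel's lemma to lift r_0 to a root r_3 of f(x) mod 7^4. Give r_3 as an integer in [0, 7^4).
r_3 = 1962 (mod 2401)

Hensel's recurrence: r_{i+1} = r_i − f(r_i)·(f′(r_i))^{-1} mod 7^{i+2}, with f′(x) = 2x. Iterate:
  r_0 = 2 (mod 7)
  r_1 = 2 (mod 49)
  r_2 = 247 (mod 343)
  r_3 = 1962 (mod 2401)
Final: r_3 = 1962, and one checks f(r_3) ≡ 0 mod 7^4.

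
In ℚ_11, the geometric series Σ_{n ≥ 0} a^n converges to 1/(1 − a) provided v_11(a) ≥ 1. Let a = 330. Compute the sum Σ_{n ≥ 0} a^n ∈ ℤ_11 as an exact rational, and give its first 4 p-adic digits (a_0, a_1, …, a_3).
Σ a^n = 1/(1 − a) = -1/329;  first 4 digits = (1, 8, 0, 0)

v_11(a) = 1 ≥ 1, so the series converges in ℤ_11 to 1/(1 − a) = 1/(1 − 330) = -1/329. Expand this rational in ℤ_11: compute digits iteratively via d_i = x_i mod 11, x_{i+1} = (x_i − d_i)/11. The first 4 digits are (1, 8, 0, 0).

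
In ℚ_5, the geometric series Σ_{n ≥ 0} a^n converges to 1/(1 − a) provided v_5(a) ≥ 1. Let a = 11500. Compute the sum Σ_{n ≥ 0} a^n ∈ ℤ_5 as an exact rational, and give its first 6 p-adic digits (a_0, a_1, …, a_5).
Σ a^n = 1/(1 − a) = -1/11499;  first 6 digits = (1, 0, 0, 2, 3, 3)

v_5(a) = 3 ≥ 1, so the series converges in ℤ_5 to 1/(1 − a) = 1/(1 − 11500) = -1/11499. Expand this rational in ℤ_5: compute digits iteratively via d_i = x_i mod 5, x_{i+1} = (x_i − d_i)/5. The first 6 digits are (1, 0, 0, 2, 3, 3).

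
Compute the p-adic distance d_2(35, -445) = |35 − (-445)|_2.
d_2(35, -445) = 1/32

Step 1 — x − y = 35 − (-445) = 480. Step 2 — v_2(480) = 5 (factor: 480 = (2^5 · 15); the sign does not affect v_p). Step 3 — |x − y|_2 = 2^{-5} = 1/32.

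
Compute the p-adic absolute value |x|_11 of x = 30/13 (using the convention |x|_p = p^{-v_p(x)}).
|30/13|_11 = 1

Step 1 — compute v_11(x) by factoring powers of 11 out of the numerator and denominator: v_11(30/13) = 0. Step 2 — apply |x|_p = p^{-v_p(x)} = 11^{0} = 1.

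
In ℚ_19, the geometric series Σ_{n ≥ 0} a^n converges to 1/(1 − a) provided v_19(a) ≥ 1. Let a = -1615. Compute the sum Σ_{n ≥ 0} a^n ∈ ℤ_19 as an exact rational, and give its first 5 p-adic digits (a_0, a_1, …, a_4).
Σ a^n = 1/(1 − a) = 1/1616;  first 5 digits = (1, 10, 0, 12, 3)

v_19(a) = 1 ≥ 1, so the series converges in ℤ_19 to 1/(1 − a) = 1/(1 − (-1615)) = 1/1616. Expand this rational in ℤ_19: compute digits iteratively via d_i = x_i mod 19, x_{i+1} = (x_i − d_i)/19. The first 5 digits are (1, 10, 0, 12, 3).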